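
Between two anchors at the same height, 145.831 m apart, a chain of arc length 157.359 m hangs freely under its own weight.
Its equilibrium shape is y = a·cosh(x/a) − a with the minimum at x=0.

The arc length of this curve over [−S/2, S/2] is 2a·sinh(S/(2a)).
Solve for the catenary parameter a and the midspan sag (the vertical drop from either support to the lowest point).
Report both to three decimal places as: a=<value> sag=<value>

seed: a₀ = √(S³/(24(L−S))) = √(145.831³/(24·11.528)) = 105.874696
iter 1: u=0.688696  f(a)=+2.765e-01  f'(a)=-2.283e-01  a ← 105.874696 − (+2.765e-01/-2.283e-01) = 107.085951
iter 2: u=0.680906  f(a)=+4.817e-03  f'(a)=-2.204e-01  a ← 107.085951 − (+4.817e-03/-2.204e-01) = 107.107806
iter 3: u=0.680767  f(a)=+1.519e-06  f'(a)=-2.202e-01  a ← 107.107806 − (+1.519e-06/-2.202e-01) = 107.107813
iter 4: u=0.680767  f(a)=+1.137e-13  f'(a)=-2.202e-01  a ← 107.107813 − (+1.137e-13/-2.202e-01) = 107.107813
converged: |Δa| < 1e-12 after 4 iterations
sag = a·(cosh(S/(2a)) − 1) = 107.107813·(cosh(0.680767) − 1) = 25.792704
T_max/T_min = cosh(S/(2a)) = 1.240811

a=107.108 sag=25.793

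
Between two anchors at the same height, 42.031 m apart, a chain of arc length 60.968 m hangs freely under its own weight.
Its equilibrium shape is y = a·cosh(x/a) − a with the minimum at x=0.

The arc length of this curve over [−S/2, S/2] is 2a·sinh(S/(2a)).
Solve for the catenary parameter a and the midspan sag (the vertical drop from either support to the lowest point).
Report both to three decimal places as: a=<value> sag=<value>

a=13.569 sag=19.798

seed: a₀ = √(S³/(24(L−S))) = √(42.031³/(24·18.937)) = 12.781840
iter 1: u=1.644169  f(a)=+2.731e+00  f'(a)=-3.845e+00  a ← 12.781840 − (+2.731e+00/-3.845e+00) = 13.491951
iter 2: u=1.557632  f(a)=+2.441e-01  f'(a)=-3.186e+00  a ← 13.491951 − (+2.441e-01/-3.186e+00) = 13.568559
iter 3: u=1.548838  f(a)=+2.373e-03  f'(a)=-3.124e+00  a ← 13.568559 − (+2.373e-03/-3.124e+00) = 13.569319
iter 4: u=1.548751  f(a)=+2.291e-07  f'(a)=-3.124e+00  a ← 13.569319 − (+2.291e-07/-3.124e+00) = 13.569319
iter 5: u=1.548751  f(a)=-2.132e-14  f'(a)=-3.124e+00  a ← 13.569319 − (-2.132e-14/-3.124e+00) = 13.569319
converged: |Δa| < 1e-12 after 5 iterations
sag = a·(cosh(S/(2a)) − 1) = 13.569319·(cosh(1.548751) − 1) = 19.798340
T_max/T_min = cosh(S/(2a)) = 2.459052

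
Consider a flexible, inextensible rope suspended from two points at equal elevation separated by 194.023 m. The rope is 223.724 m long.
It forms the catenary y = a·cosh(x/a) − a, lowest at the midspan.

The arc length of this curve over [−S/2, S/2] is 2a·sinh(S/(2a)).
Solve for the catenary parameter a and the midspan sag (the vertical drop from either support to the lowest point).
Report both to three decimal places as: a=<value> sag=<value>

seed: a₀ = √(S³/(24(L−S))) = √(194.023³/(24·29.701)) = 101.225205
iter 1: u=0.958373  f(a)=+1.394e+00  f'(a)=-6.425e-01  a ← 101.225205 − (+1.394e+00/-6.425e-01) = 103.395071
iter 2: u=0.938260  f(a)=+4.609e-02  f'(a)=-6.007e-01  a ← 103.395071 − (+4.609e-02/-6.007e-01) = 103.471801
iter 3: u=0.937565  f(a)=+5.419e-05  f'(a)=-5.993e-01  a ← 103.471801 − (+5.419e-05/-5.993e-01) = 103.471892
iter 4: u=0.937564  f(a)=+7.509e-11  f'(a)=-5.993e-01  a ← 103.471892 − (+7.509e-11/-5.993e-01) = 103.471892
iter 5: u=0.937564  f(a)=+0.000e+00  f'(a)=-5.993e-01  a ← 103.471892 − (+0.000e+00/-5.993e-01) = 103.471892
converged: |Δa| < 1e-12 after 5 iterations
sag = a·(cosh(S/(2a)) − 1) = 103.471892·(cosh(0.937564) − 1) = 48.907698
T_max/T_min = cosh(S/(2a)) = 1.472667

a=103.472 sag=48.908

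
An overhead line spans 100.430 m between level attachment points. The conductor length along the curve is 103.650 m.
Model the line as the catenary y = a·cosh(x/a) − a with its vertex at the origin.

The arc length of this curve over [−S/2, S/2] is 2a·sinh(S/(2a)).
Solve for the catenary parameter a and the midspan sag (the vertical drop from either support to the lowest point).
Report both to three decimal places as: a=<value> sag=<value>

seed: a₀ = √(S³/(24(L−S))) = √(100.430³/(24·3.220)) = 114.488440
iter 1: u=0.438603  f(a)=+3.111e-02  f'(a)=-5.734e-02  a ← 114.488440 − (+3.111e-02/-5.734e-02) = 115.031069
iter 2: u=0.436534  f(a)=+2.226e-04  f'(a)=-5.652e-02  a ← 115.031069 − (+2.226e-04/-5.652e-02) = 115.035008
iter 3: u=0.436519  f(a)=+1.158e-08  f'(a)=-5.652e-02  a ← 115.035008 − (+1.158e-08/-5.652e-02) = 115.035008
iter 4: u=0.436519  f(a)=+1.421e-14  f'(a)=-5.652e-02  a ← 115.035008 − (+1.421e-14/-5.652e-02) = 115.035008
converged: |Δa| < 1e-12 after 4 iterations
sag = a·(cosh(S/(2a)) − 1) = 115.035008·(cosh(0.436519) − 1) = 11.135051
T_max/T_min = cosh(S/(2a)) = 1.096797

a=115.035 sag=11.135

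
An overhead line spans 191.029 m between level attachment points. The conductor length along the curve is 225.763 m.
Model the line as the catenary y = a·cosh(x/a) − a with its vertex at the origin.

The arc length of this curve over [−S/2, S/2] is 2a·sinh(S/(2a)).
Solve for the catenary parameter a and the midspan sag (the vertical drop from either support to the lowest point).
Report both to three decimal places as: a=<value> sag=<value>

seed: a₀ = √(S³/(24(L−S))) = √(191.029³/(24·34.734)) = 91.446257
iter 1: u=1.044488  f(a)=+1.945e+00  f'(a)=-8.458e-01  a ← 91.446257 − (+1.945e+00/-8.458e-01) = 93.745334
iter 2: u=1.018872  f(a)=+7.575e-02  f'(a)=-7.811e-01  a ← 93.745334 − (+7.575e-02/-7.811e-01) = 93.842315
iter 3: u=1.017819  f(a)=+1.253e-04  f'(a)=-7.785e-01  a ← 93.842315 − (+1.253e-04/-7.785e-01) = 93.842476
iter 4: u=1.017817  f(a)=+3.438e-10  f'(a)=-7.785e-01  a ← 93.842476 − (+3.438e-10/-7.785e-01) = 93.842476
iter 5: u=1.017817  f(a)=+2.842e-14  f'(a)=-7.785e-01  a ← 93.842476 − (+2.842e-14/-7.785e-01) = 93.842476
converged: |Δa| < 1e-12 after 5 iterations
sag = a·(cosh(S/(2a)) − 1) = 93.842476·(cosh(1.017817) − 1) = 52.952086
T_max/T_min = cosh(S/(2a)) = 1.564266

a=93.842 sag=52.952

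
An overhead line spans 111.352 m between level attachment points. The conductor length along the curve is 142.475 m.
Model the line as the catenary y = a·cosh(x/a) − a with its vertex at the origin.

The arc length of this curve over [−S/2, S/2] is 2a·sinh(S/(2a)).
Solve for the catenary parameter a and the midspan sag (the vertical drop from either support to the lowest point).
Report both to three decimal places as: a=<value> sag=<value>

seed: a₀ = √(S³/(24(L−S))) = √(111.352³/(24·31.123)) = 42.993291
iter 1: u=1.294993  f(a)=+2.716e+00  f'(a)=-1.706e+00  a ← 42.993291 − (+2.716e+00/-1.706e+00) = 44.585883
iter 2: u=1.248736  f(a)=+1.582e-01  f'(a)=-1.512e+00  a ← 44.585883 − (+1.582e-01/-1.512e+00) = 44.690520
iter 3: u=1.245812  f(a)=+6.104e-04  f'(a)=-1.501e+00  a ← 44.690520 − (+6.104e-04/-1.501e+00) = 44.690926
iter 4: u=1.245801  f(a)=+9.159e-09  f'(a)=-1.500e+00  a ← 44.690926 − (+9.159e-09/-1.500e+00) = 44.690926
iter 5: u=1.245801  f(a)=+2.842e-14  f'(a)=-1.500e+00  a ← 44.690926 − (+2.842e-14/-1.500e+00) = 44.690926
converged: |Δa| < 1e-12 after 5 iterations
sag = a·(cosh(S/(2a)) − 1) = 44.690926·(cosh(1.245801) − 1) = 39.404616
T_max/T_min = cosh(S/(2a)) = 1.881714

a=44.691 sag=39.405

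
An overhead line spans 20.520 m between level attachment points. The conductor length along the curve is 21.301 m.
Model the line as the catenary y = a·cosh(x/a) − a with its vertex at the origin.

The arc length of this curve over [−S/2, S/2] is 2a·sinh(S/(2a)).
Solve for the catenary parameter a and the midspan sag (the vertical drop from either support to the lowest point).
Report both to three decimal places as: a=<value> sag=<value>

seed: a₀ = √(S³/(24(L−S))) = √(20.520³/(24·0.781)) = 21.470141
iter 1: u=0.477873  f(a)=+8.966e-03  f'(a)=-7.443e-02  a ← 21.470141 − (+8.966e-03/-7.443e-02) = 21.590610
iter 2: u=0.475207  f(a)=+7.603e-05  f'(a)=-7.317e-02  a ← 21.590610 − (+7.603e-05/-7.317e-02) = 21.591649
iter 3: u=0.475184  f(a)=+5.570e-09  f'(a)=-7.316e-02  a ← 21.591649 − (+5.570e-09/-7.316e-02) = 21.591650
iter 4: u=0.475184  f(a)=+0.000e+00  f'(a)=-7.316e-02  a ← 21.591650 − (+0.000e+00/-7.316e-02) = 21.591650
converged: |Δa| < 1e-12 after 4 iterations
sag = a·(cosh(S/(2a)) − 1) = 21.591650·(cosh(0.475184) − 1) = 2.483908
T_max/T_min = cosh(S/(2a)) = 1.115040

a=21.592 sag=2.484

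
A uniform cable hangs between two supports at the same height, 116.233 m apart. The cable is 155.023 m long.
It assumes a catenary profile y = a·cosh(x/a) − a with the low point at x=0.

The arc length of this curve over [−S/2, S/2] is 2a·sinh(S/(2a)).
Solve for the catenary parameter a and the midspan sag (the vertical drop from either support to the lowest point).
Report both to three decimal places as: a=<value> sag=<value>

seed: a₀ = √(S³/(24(L−S))) = √(116.233³/(24·38.790)) = 41.070374
iter 1: u=1.415047  f(a)=+4.074e+00  f'(a)=-2.295e+00  a ← 41.070374 − (+4.074e+00/-2.295e+00) = 42.845319
iter 2: u=1.356426  f(a)=+2.790e-01  f'(a)=-1.991e+00  a ← 42.845319 − (+2.790e-01/-1.991e+00) = 42.985462
iter 3: u=1.352004  f(a)=+1.521e-03  f'(a)=-1.969e+00  a ← 42.985462 − (+1.521e-03/-1.969e+00) = 42.986234
iter 4: u=1.351979  f(a)=+4.575e-08  f'(a)=-1.969e+00  a ← 42.986234 − (+4.575e-08/-1.969e+00) = 42.986234
iter 5: u=1.351979  f(a)=+5.684e-14  f'(a)=-1.969e+00  a ← 42.986234 − (+5.684e-14/-1.969e+00) = 42.986234
converged: |Δa| < 1e-12 after 5 iterations
sag = a·(cosh(S/(2a)) − 1) = 42.986234·(cosh(1.351979) − 1) = 45.646993
T_max/T_min = cosh(S/(2a)) = 2.061898

a=42.986 sag=45.647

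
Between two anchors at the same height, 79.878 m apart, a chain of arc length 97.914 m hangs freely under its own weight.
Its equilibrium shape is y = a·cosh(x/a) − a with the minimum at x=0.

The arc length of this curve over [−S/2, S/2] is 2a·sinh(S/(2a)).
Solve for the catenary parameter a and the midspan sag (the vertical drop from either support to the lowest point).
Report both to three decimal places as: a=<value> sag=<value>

a=35.420 sag=25.007

seed: a₀ = √(S³/(24(L−S))) = √(79.878³/(24·18.036)) = 34.313502
iter 1: u=1.163944  f(a)=+1.262e+00  f'(a)=-1.201e+00  a ← 34.313502 − (+1.262e+00/-1.201e+00) = 35.364432
iter 2: u=1.129355  f(a)=+6.029e-02  f'(a)=-1.088e+00  a ← 35.364432 − (+6.029e-02/-1.088e+00) = 35.419824
iter 3: u=1.127589  f(a)=+1.529e-04  f'(a)=-1.083e+00  a ← 35.419824 − (+1.529e-04/-1.083e+00) = 35.419965
iter 4: u=1.127584  f(a)=+9.895e-10  f'(a)=-1.083e+00  a ← 35.419965 − (+9.895e-10/-1.083e+00) = 35.419965
iter 5: u=1.127584  f(a)=-4.263e-14  f'(a)=-1.083e+00  a ← 35.419965 − (-4.263e-14/-1.083e+00) = 35.419965
converged: |Δa| < 1e-12 after 5 iterations
sag = a·(cosh(S/(2a)) − 1) = 35.419965·(cosh(1.127584) − 1) = 25.006534
T_max/T_min = cosh(S/(2a)) = 1.706001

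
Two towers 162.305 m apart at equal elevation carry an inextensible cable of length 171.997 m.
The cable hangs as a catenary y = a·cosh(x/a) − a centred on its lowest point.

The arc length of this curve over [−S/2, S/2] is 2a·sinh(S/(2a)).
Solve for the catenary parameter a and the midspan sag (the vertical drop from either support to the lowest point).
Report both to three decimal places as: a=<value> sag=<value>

a=136.775 sag=24.790

seed: a₀ = √(S³/(24(L−S))) = √(162.305³/(24·9.692)) = 135.576846
iter 1: u=0.598572  f(a)=+1.751e-01  f'(a)=-1.482e-01  a ← 135.576846 − (+1.751e-01/-1.482e-01) = 136.758755
iter 2: u=0.593399  f(a)=+2.316e-03  f'(a)=-1.443e-01  a ← 136.758755 − (+2.316e-03/-1.443e-01) = 136.774811
iter 3: u=0.593329  f(a)=+4.173e-07  f'(a)=-1.442e-01  a ← 136.774811 − (+4.173e-07/-1.442e-01) = 136.774814
iter 4: u=0.593329  f(a)=+2.842e-14  f'(a)=-1.442e-01  a ← 136.774814 − (+2.842e-14/-1.442e-01) = 136.774814
converged: |Δa| < 1e-12 after 4 iterations
sag = a·(cosh(S/(2a)) − 1) = 136.774814·(cosh(0.593329) − 1) = 24.789699
T_max/T_min = cosh(S/(2a)) = 1.181245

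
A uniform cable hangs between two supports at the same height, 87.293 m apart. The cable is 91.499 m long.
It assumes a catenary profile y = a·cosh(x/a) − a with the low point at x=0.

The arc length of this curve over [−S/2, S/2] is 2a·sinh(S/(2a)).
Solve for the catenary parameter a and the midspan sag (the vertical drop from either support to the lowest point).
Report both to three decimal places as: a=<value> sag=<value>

seed: a₀ = √(S³/(24(L−S))) = √(87.293³/(24·4.206)) = 81.176229
iter 1: u=0.537676  f(a)=+6.122e-02  f'(a)=-1.067e-01  a ← 81.176229 − (+6.122e-02/-1.067e-01) = 81.750210
iter 2: u=0.533901  f(a)=+6.554e-04  f'(a)=-1.044e-01  a ← 81.750210 − (+6.554e-04/-1.044e-01) = 81.756488
iter 3: u=0.533860  f(a)=+7.691e-08  f'(a)=-1.044e-01  a ← 81.756488 − (+7.691e-08/-1.044e-01) = 81.756489
iter 4: u=0.533860  f(a)=+0.000e+00  f'(a)=-1.044e-01  a ← 81.756489 − (+0.000e+00/-1.044e-01) = 81.756489
converged: |Δa| < 1e-12 after 4 iterations
sag = a·(cosh(S/(2a)) − 1) = 81.756489·(cosh(0.533860) − 1) = 11.929904
T_max/T_min = cosh(S/(2a)) = 1.145920

a=81.756 sag=11.930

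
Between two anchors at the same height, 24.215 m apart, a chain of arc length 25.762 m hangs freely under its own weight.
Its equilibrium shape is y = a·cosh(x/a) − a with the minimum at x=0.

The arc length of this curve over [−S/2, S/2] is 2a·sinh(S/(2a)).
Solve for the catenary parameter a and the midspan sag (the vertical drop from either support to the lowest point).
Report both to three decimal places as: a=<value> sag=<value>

seed: a₀ = √(S³/(24(L−S))) = √(24.215³/(24·1.547)) = 19.555816
iter 1: u=0.619125  f(a)=+2.992e-02  f'(a)=-1.644e-01  a ← 19.555816 − (+2.992e-02/-1.644e-01) = 19.737862
iter 2: u=0.613415  f(a)=+4.230e-04  f'(a)=-1.597e-01  a ← 19.737862 − (+4.230e-04/-1.597e-01) = 19.740510
iter 3: u=0.613333  f(a)=+8.720e-08  f'(a)=-1.597e-01  a ← 19.740510 − (+8.720e-08/-1.597e-01) = 19.740510
iter 4: u=0.613333  f(a)=+7.105e-15  f'(a)=-1.597e-01  a ← 19.740510 − (+7.105e-15/-1.597e-01) = 19.740510
converged: |Δa| < 1e-12 after 4 iterations
sag = a·(cosh(S/(2a)) − 1) = 19.740510·(cosh(0.613333) − 1) = 3.830826
T_max/T_min = cosh(S/(2a)) = 1.194059

a=19.741 sag=3.831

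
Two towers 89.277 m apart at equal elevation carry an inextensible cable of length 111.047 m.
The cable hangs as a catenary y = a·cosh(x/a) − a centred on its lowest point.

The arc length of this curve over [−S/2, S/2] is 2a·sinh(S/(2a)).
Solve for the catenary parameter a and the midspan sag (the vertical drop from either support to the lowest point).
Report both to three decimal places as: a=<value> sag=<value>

seed: a₀ = √(S³/(24(L−S))) = √(89.277³/(24·21.770)) = 36.904094
iter 1: u=1.209581  f(a)=+1.649e+00  f'(a)=-1.362e+00  a ← 36.904094 − (+1.649e+00/-1.362e+00) = 38.115220
iter 2: u=1.171146  f(a)=+8.467e-02  f'(a)=-1.225e+00  a ← 38.115220 − (+8.467e-02/-1.225e+00) = 38.184326
iter 3: u=1.169027  f(a)=+2.499e-04  f'(a)=-1.218e+00  a ← 38.184326 − (+2.499e-04/-1.218e+00) = 38.184531
iter 4: u=1.169021  f(a)=+2.190e-09  f'(a)=-1.218e+00  a ← 38.184531 − (+2.190e-09/-1.218e+00) = 38.184531
iter 5: u=1.169021  f(a)=-1.421e-14  f'(a)=-1.218e+00  a ← 38.184531 − (-1.421e-14/-1.218e+00) = 38.184531
converged: |Δa| < 1e-12 after 5 iterations
sag = a·(cosh(S/(2a)) − 1) = 38.184531·(cosh(1.169021) − 1) = 29.201799
T_max/T_min = cosh(S/(2a)) = 1.764755

a=38.185 sag=29.202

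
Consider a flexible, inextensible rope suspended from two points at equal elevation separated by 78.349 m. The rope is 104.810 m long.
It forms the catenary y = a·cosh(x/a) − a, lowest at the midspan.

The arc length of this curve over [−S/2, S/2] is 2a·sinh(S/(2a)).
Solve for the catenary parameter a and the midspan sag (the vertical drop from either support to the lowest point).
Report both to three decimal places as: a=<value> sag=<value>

a=28.818 sag=30.988

seed: a₀ = √(S³/(24(L−S))) = √(78.349³/(24·26.461)) = 27.519557
iter 1: u=1.423515  f(a)=+2.814e+00  f'(a)=-2.342e+00  a ← 27.519557 − (+2.814e+00/-2.342e+00) = 28.721107
iter 2: u=1.363962  f(a)=+1.948e-01  f'(a)=-2.028e+00  a ← 28.721107 − (+1.948e-01/-2.028e+00) = 28.817159
iter 3: u=1.359416  f(a)=+1.087e-03  f'(a)=-2.005e+00  a ← 28.817159 − (+1.087e-03/-2.005e+00) = 28.817701
iter 4: u=1.359390  f(a)=+3.426e-08  f'(a)=-2.005e+00  a ← 28.817701 − (+3.426e-08/-2.005e+00) = 28.817701
iter 5: u=1.359390  f(a)=-1.421e-14  f'(a)=-2.005e+00  a ← 28.817701 − (-1.421e-14/-2.005e+00) = 28.817701
converged: |Δa| < 1e-12 after 5 iterations
sag = a·(cosh(S/(2a)) − 1) = 28.817701·(cosh(1.359390) − 1) = 30.988184
T_max/T_min = cosh(S/(2a)) = 2.075318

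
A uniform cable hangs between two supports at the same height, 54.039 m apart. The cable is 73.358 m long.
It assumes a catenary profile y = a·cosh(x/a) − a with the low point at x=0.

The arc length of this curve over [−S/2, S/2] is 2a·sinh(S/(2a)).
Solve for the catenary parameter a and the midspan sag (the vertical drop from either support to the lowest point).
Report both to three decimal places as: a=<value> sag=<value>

a=19.366 sag=22.111

seed: a₀ = √(S³/(24(L−S))) = √(54.039³/(24·19.319)) = 18.448583
iter 1: u=1.464584  f(a)=+2.181e+00  f'(a)=-2.579e+00  a ← 18.448583 − (+2.181e+00/-2.579e+00) = 19.294123
iter 2: u=1.400401  f(a)=+1.589e-01  f'(a)=-2.216e+00  a ← 19.294123 − (+1.589e-01/-2.216e+00) = 19.365829
iter 3: u=1.395215  f(a)=+9.901e-04  f'(a)=-2.189e+00  a ← 19.365829 − (+9.901e-04/-2.189e+00) = 19.366281
iter 4: u=1.395183  f(a)=+3.896e-08  f'(a)=-2.188e+00  a ← 19.366281 − (+3.896e-08/-2.188e+00) = 19.366281
iter 5: u=1.395183  f(a)=+0.000e+00  f'(a)=-2.188e+00  a ← 19.366281 − (+0.000e+00/-2.188e+00) = 19.366281
converged: |Δa| < 1e-12 after 5 iterations
sag = a·(cosh(S/(2a)) − 1) = 19.366281·(cosh(1.395183) − 1) = 22.111446
T_max/T_min = cosh(S/(2a)) = 2.141750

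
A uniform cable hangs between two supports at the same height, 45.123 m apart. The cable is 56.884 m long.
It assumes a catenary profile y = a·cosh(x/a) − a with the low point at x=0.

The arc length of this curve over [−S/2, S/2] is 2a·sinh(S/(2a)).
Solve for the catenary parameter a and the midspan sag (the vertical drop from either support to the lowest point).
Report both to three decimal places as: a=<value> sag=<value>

seed: a₀ = √(S³/(24(L−S))) = √(45.123³/(24·11.761)) = 18.041357
iter 1: u=1.250543  f(a)=+9.546e-01  f'(a)=-1.519e+00  a ← 18.041357 − (+9.546e-01/-1.519e+00) = 18.669647
iter 2: u=1.208459  f(a)=+5.213e-02  f'(a)=-1.358e+00  a ← 18.669647 − (+5.213e-02/-1.358e+00) = 18.708051
iter 3: u=1.205978  f(a)=+1.754e-04  f'(a)=-1.348e+00  a ← 18.708051 − (+1.754e-04/-1.348e+00) = 18.708181
iter 4: u=1.205970  f(a)=+1.999e-09  f'(a)=-1.348e+00  a ← 18.708181 − (+1.999e-09/-1.348e+00) = 18.708181
iter 5: u=1.205970  f(a)=+7.105e-15  f'(a)=-1.348e+00  a ← 18.708181 − (+7.105e-15/-1.348e+00) = 18.708181
converged: |Δa| < 1e-12 after 5 iterations
sag = a·(cosh(S/(2a)) − 1) = 18.708181·(cosh(1.205970) − 1) = 15.335077
T_max/T_min = cosh(S/(2a)) = 1.819699

a=18.708 sag=15.335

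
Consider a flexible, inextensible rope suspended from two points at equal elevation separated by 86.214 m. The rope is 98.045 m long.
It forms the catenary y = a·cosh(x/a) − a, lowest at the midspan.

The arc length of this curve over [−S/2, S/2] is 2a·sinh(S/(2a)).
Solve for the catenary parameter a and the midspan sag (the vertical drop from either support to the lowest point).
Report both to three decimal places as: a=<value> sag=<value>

seed: a₀ = √(S³/(24(L−S))) = √(86.214³/(24·11.831)) = 47.506206
iter 1: u=0.907397  f(a)=+4.967e-01  f'(a)=-5.403e-01  a ← 47.506206 − (+4.967e-01/-5.403e-01) = 48.425522
iter 2: u=0.890171  f(a)=+1.479e-02  f'(a)=-5.086e-01  a ← 48.425522 − (+1.479e-02/-5.086e-01) = 48.454593
iter 3: u=0.889637  f(a)=+1.399e-05  f'(a)=-5.076e-01  a ← 48.454593 − (+1.399e-05/-5.076e-01) = 48.454621
iter 4: u=0.889637  f(a)=+1.253e-11  f'(a)=-5.076e-01  a ← 48.454621 − (+1.253e-11/-5.076e-01) = 48.454621
converged: |Δa| < 1e-12 after 4 iterations
sag = a·(cosh(S/(2a)) − 1) = 48.454621·(cosh(0.889637) − 1) = 20.473282
T_max/T_min = cosh(S/(2a)) = 1.422525

a=48.455 sag=20.473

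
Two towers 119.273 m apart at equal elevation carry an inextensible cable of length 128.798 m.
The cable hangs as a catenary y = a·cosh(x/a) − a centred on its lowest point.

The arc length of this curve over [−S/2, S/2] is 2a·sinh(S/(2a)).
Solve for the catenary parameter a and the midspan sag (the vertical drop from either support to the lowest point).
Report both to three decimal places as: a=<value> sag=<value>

seed: a₀ = √(S³/(24(L−S))) = √(119.273³/(24·9.525)) = 86.153932
iter 1: u=0.692209  f(a)=+2.308e-01  f'(a)=-2.319e-01  a ← 86.153932 − (+2.308e-01/-2.319e-01) = 87.149290
iter 2: u=0.684303  f(a)=+4.061e-03  f'(a)=-2.238e-01  a ← 87.149290 − (+4.061e-03/-2.238e-01) = 87.167436
iter 3: u=0.684160  f(a)=+1.307e-06  f'(a)=-2.237e-01  a ← 87.167436 − (+1.307e-06/-2.237e-01) = 87.167442
iter 4: u=0.684160  f(a)=+1.421e-13  f'(a)=-2.237e-01  a ← 87.167442 − (+1.421e-13/-2.237e-01) = 87.167442
converged: |Δa| < 1e-12 after 4 iterations
sag = a·(cosh(S/(2a)) − 1) = 87.167442·(cosh(0.684160) − 1) = 21.208728
T_max/T_min = cosh(S/(2a)) = 1.243310

a=87.167 sag=21.209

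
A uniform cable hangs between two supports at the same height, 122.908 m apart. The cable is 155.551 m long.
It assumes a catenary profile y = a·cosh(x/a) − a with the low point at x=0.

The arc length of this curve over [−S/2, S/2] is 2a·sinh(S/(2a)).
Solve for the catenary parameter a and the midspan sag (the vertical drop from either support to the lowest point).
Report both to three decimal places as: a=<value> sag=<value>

a=50.514 sag=42.226

seed: a₀ = √(S³/(24(L−S))) = √(122.908³/(24·32.643)) = 48.682130
iter 1: u=1.262352  f(a)=+2.702e+00  f'(a)=-1.567e+00  a ← 48.682130 − (+2.702e+00/-1.567e+00) = 50.405977
iter 2: u=1.219181  f(a)=+1.501e-01  f'(a)=-1.398e+00  a ← 50.405977 − (+1.501e-01/-1.398e+00) = 50.513411
iter 3: u=1.216588  f(a)=+5.240e-04  f'(a)=-1.388e+00  a ← 50.513411 − (+5.240e-04/-1.388e+00) = 50.513789
iter 4: u=1.216579  f(a)=+6.432e-09  f'(a)=-1.388e+00  a ← 50.513789 − (+6.432e-09/-1.388e+00) = 50.513789
iter 5: u=1.216579  f(a)=+0.000e+00  f'(a)=-1.388e+00  a ← 50.513789 − (+0.000e+00/-1.388e+00) = 50.513789
converged: |Δa| < 1e-12 after 5 iterations
sag = a·(cosh(S/(2a)) − 1) = 50.513789·(cosh(1.216579) − 1) = 42.226015
T_max/T_min = cosh(S/(2a)) = 1.835930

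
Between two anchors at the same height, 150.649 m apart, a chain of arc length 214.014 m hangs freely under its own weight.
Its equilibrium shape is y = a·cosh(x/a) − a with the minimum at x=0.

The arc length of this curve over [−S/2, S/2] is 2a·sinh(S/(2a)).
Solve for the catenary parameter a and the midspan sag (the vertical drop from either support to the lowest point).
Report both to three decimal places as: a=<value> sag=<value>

seed: a₀ = √(S³/(24(L−S))) = √(150.649³/(24·63.365)) = 47.415359
iter 1: u=1.588610  f(a)=+8.493e+00  f'(a)=-3.411e+00  a ← 47.415359 − (+8.493e+00/-3.411e+00) = 49.905338
iter 2: u=1.509348  f(a)=+7.149e-01  f'(a)=-2.859e+00  a ← 49.905338 − (+7.149e-01/-2.859e+00) = 50.155403
iter 3: u=1.501822  f(a)=+6.094e-03  f'(a)=-2.810e+00  a ← 50.155403 − (+6.094e-03/-2.810e+00) = 50.157571
iter 4: u=1.501757  f(a)=+4.511e-07  f'(a)=-2.810e+00  a ← 50.157571 − (+4.511e-07/-2.810e+00) = 50.157571
iter 5: u=1.501757  f(a)=-2.842e-14  f'(a)=-2.810e+00  a ← 50.157571 − (-2.842e-14/-2.810e+00) = 50.157571
converged: |Δa| < 1e-12 after 5 iterations
sag = a·(cosh(S/(2a)) − 1) = 50.157571·(cosh(1.501757) − 1) = 68.021446
T_max/T_min = cosh(S/(2a)) = 2.356155

a=50.158 sag=68.021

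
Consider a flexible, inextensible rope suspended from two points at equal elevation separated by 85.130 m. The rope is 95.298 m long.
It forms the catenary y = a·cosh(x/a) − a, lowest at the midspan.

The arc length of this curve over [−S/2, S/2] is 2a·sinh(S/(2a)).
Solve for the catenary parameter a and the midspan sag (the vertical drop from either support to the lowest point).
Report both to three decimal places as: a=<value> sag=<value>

a=51.158 sag=18.753

seed: a₀ = √(S³/(24(L−S))) = √(85.130³/(24·10.168)) = 50.280613
iter 1: u=0.846549  f(a)=+3.706e-01  f'(a)=-4.342e-01  a ← 50.280613 − (+3.706e-01/-4.342e-01) = 51.134212
iter 2: u=0.832417  f(a)=+9.649e-03  f'(a)=-4.118e-01  a ← 51.134212 − (+9.649e-03/-4.118e-01) = 51.157640
iter 3: u=0.832036  f(a)=+6.927e-06  f'(a)=-4.113e-01  a ← 51.157640 − (+6.927e-06/-4.113e-01) = 51.157657
iter 4: u=0.832036  f(a)=+3.567e-12  f'(a)=-4.113e-01  a ← 51.157657 − (+3.567e-12/-4.113e-01) = 51.157657
converged: |Δa| < 1e-12 after 4 iterations
sag = a·(cosh(S/(2a)) − 1) = 51.157657·(cosh(0.832036) − 1) = 18.753237
T_max/T_min = cosh(S/(2a)) = 1.366577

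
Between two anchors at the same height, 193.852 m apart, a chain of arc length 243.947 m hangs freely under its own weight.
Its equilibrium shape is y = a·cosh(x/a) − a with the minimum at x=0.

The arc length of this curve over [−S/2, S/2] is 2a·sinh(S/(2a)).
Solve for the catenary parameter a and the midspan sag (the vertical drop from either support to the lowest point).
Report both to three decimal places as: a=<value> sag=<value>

a=80.694 sag=65.556

seed: a₀ = √(S³/(24(L−S))) = √(193.852³/(24·50.095)) = 77.839962
iter 1: u=1.245196  f(a)=+4.030e+00  f'(a)=-1.498e+00  a ← 77.839962 − (+4.030e+00/-1.498e+00) = 80.530185
iter 2: u=1.203598  f(a)=+2.184e-01  f'(a)=-1.340e+00  a ← 80.530185 − (+2.184e-01/-1.340e+00) = 80.693170
iter 3: u=1.201167  f(a)=+7.223e-04  f'(a)=-1.331e+00  a ← 80.693170 − (+7.223e-04/-1.331e+00) = 80.693713
iter 4: u=1.201159  f(a)=+7.960e-09  f'(a)=-1.331e+00  a ← 80.693713 − (+7.960e-09/-1.331e+00) = 80.693713
iter 5: u=1.201159  f(a)=-5.684e-14  f'(a)=-1.331e+00  a ← 80.693713 − (-5.684e-14/-1.331e+00) = 80.693713
converged: |Δa| < 1e-12 after 5 iterations
sag = a·(cosh(S/(2a)) − 1) = 80.693713·(cosh(1.201159) − 1) = 65.556108
T_max/T_min = cosh(S/(2a)) = 1.812407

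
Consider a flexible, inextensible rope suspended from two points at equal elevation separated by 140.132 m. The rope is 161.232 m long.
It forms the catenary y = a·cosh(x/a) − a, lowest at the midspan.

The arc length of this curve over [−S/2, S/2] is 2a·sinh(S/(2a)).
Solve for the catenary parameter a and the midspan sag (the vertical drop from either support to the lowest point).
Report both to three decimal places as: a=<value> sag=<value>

a=75.326 sag=35.005

seed: a₀ = √(S³/(24(L−S))) = √(140.132³/(24·21.100)) = 73.715554
iter 1: u=0.950491  f(a)=+9.739e-01  f'(a)=-6.259e-01  a ← 73.715554 − (+9.739e-01/-6.259e-01) = 75.271561
iter 2: u=0.930843  f(a)=+3.169e-02  f'(a)=-5.858e-01  a ← 75.271561 − (+3.169e-02/-5.858e-01) = 75.325662
iter 3: u=0.930174  f(a)=+3.605e-05  f'(a)=-5.844e-01  a ← 75.325662 − (+3.605e-05/-5.844e-01) = 75.325724
iter 4: u=0.930174  f(a)=+4.675e-11  f'(a)=-5.844e-01  a ← 75.325724 − (+4.675e-11/-5.844e-01) = 75.325724
iter 5: u=0.930174  f(a)=+2.842e-14  f'(a)=-5.844e-01  a ← 75.325724 − (+2.842e-14/-5.844e-01) = 75.325724
converged: |Δa| < 1e-12 after 5 iterations
sag = a·(cosh(S/(2a)) − 1) = 75.325724·(cosh(0.930174) − 1) = 35.005161
T_max/T_min = cosh(S/(2a)) = 1.464717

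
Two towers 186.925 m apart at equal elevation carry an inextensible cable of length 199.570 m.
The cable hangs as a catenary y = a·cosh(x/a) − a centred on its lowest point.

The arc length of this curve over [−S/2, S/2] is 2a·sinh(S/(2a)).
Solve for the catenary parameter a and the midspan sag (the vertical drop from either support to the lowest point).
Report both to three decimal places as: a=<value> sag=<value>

seed: a₀ = √(S³/(24(L−S))) = √(186.925³/(24·12.645)) = 146.702004
iter 1: u=0.637091  f(a)=+2.591e-01  f'(a)=-1.795e-01  a ← 146.702004 − (+2.591e-01/-1.795e-01) = 148.145623
iter 2: u=0.630883  f(a)=+3.874e-03  f'(a)=-1.742e-01  a ← 148.145623 − (+3.874e-03/-1.742e-01) = 148.167870
iter 3: u=0.630788  f(a)=+8.955e-07  f'(a)=-1.741e-01  a ← 148.167870 − (+8.955e-07/-1.741e-01) = 148.167876
iter 4: u=0.630788  f(a)=+5.684e-14  f'(a)=-1.741e-01  a ← 148.167876 − (+5.684e-14/-1.741e-01) = 148.167876
converged: |Δa| < 1e-12 after 4 iterations
sag = a·(cosh(S/(2a)) − 1) = 148.167876·(cosh(0.630788) − 1) = 30.467971
T_max/T_min = cosh(S/(2a)) = 1.205631

a=148.168 sag=30.468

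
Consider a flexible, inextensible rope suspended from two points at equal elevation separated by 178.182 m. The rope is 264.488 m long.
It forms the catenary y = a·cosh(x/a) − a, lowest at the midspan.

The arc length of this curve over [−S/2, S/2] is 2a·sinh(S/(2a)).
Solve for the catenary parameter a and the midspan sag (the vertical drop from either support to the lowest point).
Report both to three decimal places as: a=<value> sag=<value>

a=55.700 sag=87.795

seed: a₀ = √(S³/(24(L−S))) = √(178.182³/(24·86.306)) = 52.260027
iter 1: u=1.704764  f(a)=+1.344e+01  f'(a)=-4.368e+00  a ← 52.260027 − (+1.344e+01/-4.368e+00) = 55.338069
iter 2: u=1.609941  f(a)=+1.279e+00  f'(a)=-3.573e+00  a ← 55.338069 − (+1.279e+00/-3.573e+00) = 55.696146
iter 3: u=1.599590  f(a)=+1.427e-02  f'(a)=-3.494e+00  a ← 55.696146 − (+1.427e-02/-3.494e+00) = 55.700232
iter 4: u=1.599473  f(a)=+1.821e-06  f'(a)=-3.493e+00  a ← 55.700232 − (+1.821e-06/-3.493e+00) = 55.700233
iter 5: u=1.599473  f(a)=+5.684e-14  f'(a)=-3.493e+00  a ← 55.700233 − (+5.684e-14/-3.493e+00) = 55.700233
converged: |Δa| < 1e-12 after 5 iterations
sag = a·(cosh(S/(2a)) − 1) = 55.700233·(cosh(1.599473) − 1) = 87.795382
T_max/T_min = cosh(S/(2a)) = 2.576212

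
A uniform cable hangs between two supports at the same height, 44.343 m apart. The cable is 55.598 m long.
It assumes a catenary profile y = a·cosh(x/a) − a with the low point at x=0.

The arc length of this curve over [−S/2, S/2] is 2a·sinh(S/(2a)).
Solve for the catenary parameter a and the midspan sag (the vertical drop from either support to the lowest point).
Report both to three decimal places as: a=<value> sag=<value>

a=18.614 sag=14.841

seed: a₀ = √(S³/(24(L−S))) = √(44.343³/(24·11.255)) = 17.966324
iter 1: u=1.234059  f(a)=+8.888e-01  f'(a)=-1.454e+00  a ← 17.966324 − (+8.888e-01/-1.454e+00) = 18.577413
iter 2: u=1.193465  f(a)=+4.736e-02  f'(a)=-1.303e+00  a ← 18.577413 − (+4.736e-02/-1.303e+00) = 18.613754
iter 3: u=1.191135  f(a)=+1.512e-04  f'(a)=-1.295e+00  a ← 18.613754 − (+1.512e-04/-1.295e+00) = 18.613871
iter 4: u=1.191128  f(a)=+1.553e-09  f'(a)=-1.295e+00  a ← 18.613871 − (+1.553e-09/-1.295e+00) = 18.613871
iter 5: u=1.191128  f(a)=-7.105e-15  f'(a)=-1.295e+00  a ← 18.613871 − (-7.105e-15/-1.295e+00) = 18.613871
converged: |Δa| < 1e-12 after 5 iterations
sag = a·(cosh(S/(2a)) − 1) = 18.613871·(cosh(1.191128) − 1) = 14.841481
T_max/T_min = cosh(S/(2a)) = 1.797335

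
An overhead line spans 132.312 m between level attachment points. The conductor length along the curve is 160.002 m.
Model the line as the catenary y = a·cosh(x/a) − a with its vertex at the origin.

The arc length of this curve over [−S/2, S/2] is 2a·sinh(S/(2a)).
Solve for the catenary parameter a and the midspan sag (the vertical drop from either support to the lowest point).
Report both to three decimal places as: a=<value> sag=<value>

a=60.808 sag=39.679

seed: a₀ = √(S³/(24(L−S))) = √(132.312³/(24·27.690)) = 59.038016
iter 1: u=1.120566  f(a)=+1.791e+00  f'(a)=-1.061e+00  a ← 59.038016 − (+1.791e+00/-1.061e+00) = 60.726019
iter 2: u=1.089418  f(a)=+7.970e-02  f'(a)=-9.687e-01  a ← 60.726019 − (+7.970e-02/-9.687e-01) = 60.808294
iter 3: u=1.087944  f(a)=+1.740e-04  f'(a)=-9.645e-01  a ← 60.808294 − (+1.740e-04/-9.645e-01) = 60.808475
iter 4: u=1.087940  f(a)=+8.338e-10  f'(a)=-9.645e-01  a ← 60.808475 − (+8.338e-10/-9.645e-01) = 60.808475
iter 5: u=1.087940  f(a)=+0.000e+00  f'(a)=-9.645e-01  a ← 60.808475 − (+0.000e+00/-9.645e-01) = 60.808475
converged: |Δa| < 1e-12 after 5 iterations
sag = a·(cosh(S/(2a)) − 1) = 60.808475·(cosh(1.087940) − 1) = 39.679488
T_max/T_min = cosh(S/(2a)) = 1.652532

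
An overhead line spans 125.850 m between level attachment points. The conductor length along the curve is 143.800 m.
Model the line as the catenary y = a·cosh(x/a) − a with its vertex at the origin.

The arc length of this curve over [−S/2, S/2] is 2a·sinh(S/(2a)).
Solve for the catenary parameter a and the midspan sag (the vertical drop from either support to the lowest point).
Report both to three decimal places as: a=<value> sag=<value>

a=69.431 sag=30.520

seed: a₀ = √(S³/(24(L−S))) = √(125.850³/(24·17.950)) = 68.020839
iter 1: u=0.925084  f(a)=+7.839e-01  f'(a)=-5.743e-01  a ← 68.020839 − (+7.839e-01/-5.743e-01) = 69.385691
iter 2: u=0.906887  f(a)=+2.422e-02  f'(a)=-5.394e-01  a ← 69.385691 − (+2.422e-02/-5.394e-01) = 69.430587
iter 3: u=0.906301  f(a)=+2.474e-05  f'(a)=-5.383e-01  a ← 69.430587 − (+2.474e-05/-5.383e-01) = 69.430633
iter 4: u=0.906300  f(a)=+2.586e-11  f'(a)=-5.383e-01  a ← 69.430633 − (+2.586e-11/-5.383e-01) = 69.430633
converged: |Δa| < 1e-12 after 4 iterations
sag = a·(cosh(S/(2a)) − 1) = 69.430633·(cosh(0.906300) − 1) = 30.520469
T_max/T_min = cosh(S/(2a)) = 1.439582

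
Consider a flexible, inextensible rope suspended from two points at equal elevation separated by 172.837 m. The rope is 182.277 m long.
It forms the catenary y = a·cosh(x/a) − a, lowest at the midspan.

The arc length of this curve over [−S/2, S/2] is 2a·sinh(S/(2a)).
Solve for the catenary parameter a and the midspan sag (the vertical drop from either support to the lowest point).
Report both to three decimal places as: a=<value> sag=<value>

seed: a₀ = √(S³/(24(L−S))) = √(172.837³/(24·9.440)) = 150.960547
iter 1: u=0.572458  f(a)=+1.559e-01  f'(a)=-1.292e-01  a ← 150.960547 − (+1.559e-01/-1.292e-01) = 152.167012
iter 2: u=0.567919  f(a)=+1.889e-03  f'(a)=-1.261e-01  a ← 152.167012 − (+1.889e-03/-1.261e-01) = 152.181989
iter 3: u=0.567863  f(a)=+2.847e-07  f'(a)=-1.261e-01  a ← 152.181989 − (+2.847e-07/-1.261e-01) = 152.181991
iter 4: u=0.567863  f(a)=+0.000e+00  f'(a)=-1.261e-01  a ← 152.181991 − (+0.000e+00/-1.261e-01) = 152.181991
converged: |Δa| < 1e-12 after 4 iterations
sag = a·(cosh(S/(2a)) − 1) = 152.181991·(cosh(0.567863) − 1) = 25.203421
T_max/T_min = cosh(S/(2a)) = 1.165614

a=152.182 sag=25.203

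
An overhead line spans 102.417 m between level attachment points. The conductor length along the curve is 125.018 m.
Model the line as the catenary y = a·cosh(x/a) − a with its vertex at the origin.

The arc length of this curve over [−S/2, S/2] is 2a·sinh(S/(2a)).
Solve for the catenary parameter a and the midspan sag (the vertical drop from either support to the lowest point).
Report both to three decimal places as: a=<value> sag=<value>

a=45.907 sag=31.648

seed: a₀ = √(S³/(24(L−S))) = √(102.417³/(24·22.601)) = 44.502932
iter 1: u=1.150677  f(a)=+1.544e+00  f'(a)=-1.157e+00  a ← 44.502932 − (+1.544e+00/-1.157e+00) = 45.838009
iter 2: u=1.117162  f(a)=+7.222e-02  f'(a)=-1.051e+00  a ← 45.838009 − (+7.222e-02/-1.051e+00) = 45.906735
iter 3: u=1.115490  f(a)=+1.751e-04  f'(a)=-1.046e+00  a ← 45.906735 − (+1.751e-04/-1.046e+00) = 45.906902
iter 4: u=1.115486  f(a)=+1.035e-09  f'(a)=-1.046e+00  a ← 45.906902 − (+1.035e-09/-1.046e+00) = 45.906902
iter 5: u=1.115486  f(a)=+0.000e+00  f'(a)=-1.046e+00  a ← 45.906902 − (+0.000e+00/-1.046e+00) = 45.906902
converged: |Δa| < 1e-12 after 5 iterations
sag = a·(cosh(S/(2a)) − 1) = 45.906902·(cosh(1.115486) − 1) = 31.648360
T_max/T_min = cosh(S/(2a)) = 1.689403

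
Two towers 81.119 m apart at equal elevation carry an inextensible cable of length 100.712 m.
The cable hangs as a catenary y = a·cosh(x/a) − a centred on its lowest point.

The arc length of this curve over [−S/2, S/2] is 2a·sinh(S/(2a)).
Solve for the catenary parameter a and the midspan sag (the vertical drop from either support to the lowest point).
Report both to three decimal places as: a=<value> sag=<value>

a=34.851 sag=26.389

seed: a₀ = √(S³/(24(L−S))) = √(81.119³/(24·19.593)) = 33.692078
iter 1: u=1.203829  f(a)=+1.470e+00  f'(a)=-1.341e+00  a ← 33.692078 − (+1.470e+00/-1.341e+00) = 34.788397
iter 2: u=1.165892  f(a)=+7.478e-02  f'(a)=-1.207e+00  a ← 34.788397 − (+7.478e-02/-1.207e+00) = 34.850340
iter 3: u=1.163819  f(a)=+2.166e-04  f'(a)=-1.200e+00  a ← 34.850340 − (+2.166e-04/-1.200e+00) = 34.850520
iter 4: u=1.163813  f(a)=+1.829e-09  f'(a)=-1.200e+00  a ← 34.850520 − (+1.829e-09/-1.200e+00) = 34.850520
iter 5: u=1.163813  f(a)=+1.421e-14  f'(a)=-1.200e+00  a ← 34.850520 − (+1.421e-14/-1.200e+00) = 34.850520
converged: |Δa| < 1e-12 after 5 iterations
sag = a·(cosh(S/(2a)) − 1) = 34.850520·(cosh(1.163813) − 1) = 26.389054
T_max/T_min = cosh(S/(2a)) = 1.757207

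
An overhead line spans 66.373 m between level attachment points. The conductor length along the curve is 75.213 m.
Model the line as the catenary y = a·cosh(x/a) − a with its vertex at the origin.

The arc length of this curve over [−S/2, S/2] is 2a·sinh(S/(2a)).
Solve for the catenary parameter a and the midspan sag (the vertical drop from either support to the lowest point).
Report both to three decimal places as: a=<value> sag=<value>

a=37.844 sag=15.508

seed: a₀ = √(S³/(24(L−S))) = √(66.373³/(24·8.840)) = 37.124056
iter 1: u=0.893935  f(a)=+3.600e-01  f'(a)=-5.154e-01  a ← 37.124056 − (+3.600e-01/-5.154e-01) = 37.822554
iter 2: u=0.877426  f(a)=+1.041e-02  f'(a)=-4.860e-01  a ← 37.822554 − (+1.041e-02/-4.860e-01) = 37.843978
iter 3: u=0.876929  f(a)=+9.283e-06  f'(a)=-4.851e-01  a ← 37.843978 − (+9.283e-06/-4.851e-01) = 37.843998
iter 4: u=0.876929  f(a)=+7.390e-12  f'(a)=-4.851e-01  a ← 37.843998 − (+7.390e-12/-4.851e-01) = 37.843998
converged: |Δa| < 1e-12 after 4 iterations
sag = a·(cosh(S/(2a)) − 1) = 37.843998·(cosh(0.876929) − 1) = 15.507825
T_max/T_min = cosh(S/(2a)) = 1.409783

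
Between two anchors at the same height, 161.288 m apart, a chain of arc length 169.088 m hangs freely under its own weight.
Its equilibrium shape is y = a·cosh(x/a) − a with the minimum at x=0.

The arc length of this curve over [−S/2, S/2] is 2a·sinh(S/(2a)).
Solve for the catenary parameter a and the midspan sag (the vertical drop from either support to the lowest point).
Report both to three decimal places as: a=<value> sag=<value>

seed: a₀ = √(S³/(24(L−S))) = √(161.288³/(24·7.800)) = 149.709777
iter 1: u=0.538669  f(a)=+1.139e-01  f'(a)=-1.073e-01  a ← 149.709777 − (+1.139e-01/-1.073e-01) = 150.772172
iter 2: u=0.534873  f(a)=+1.224e-03  f'(a)=-1.050e-01  a ← 150.772172 − (+1.224e-03/-1.050e-01) = 150.783837
iter 3: u=0.534832  f(a)=+1.448e-07  f'(a)=-1.049e-01  a ← 150.783837 − (+1.448e-07/-1.049e-01) = 150.783838
iter 4: u=0.534832  f(a)=+2.842e-14  f'(a)=-1.049e-01  a ← 150.783838 − (+2.842e-14/-1.049e-01) = 150.783838
converged: |Δa| < 1e-12 after 4 iterations
sag = a·(cosh(S/(2a)) − 1) = 150.783838·(cosh(0.534832) − 1) = 22.084475
T_max/T_min = cosh(S/(2a)) = 1.146464

a=150.784 sag=22.084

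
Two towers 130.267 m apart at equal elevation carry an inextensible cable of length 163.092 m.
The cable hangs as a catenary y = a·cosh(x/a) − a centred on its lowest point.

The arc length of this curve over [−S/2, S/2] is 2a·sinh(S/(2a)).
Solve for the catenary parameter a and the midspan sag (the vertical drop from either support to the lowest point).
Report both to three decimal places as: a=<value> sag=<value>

seed: a₀ = √(S³/(24(L−S))) = √(130.267³/(24·32.825)) = 52.971666
iter 1: u=1.229591  f(a)=+2.573e+00  f'(a)=-1.437e+00  a ← 52.971666 − (+2.573e+00/-1.437e+00) = 54.761786
iter 2: u=1.189397  f(a)=+1.362e-01  f'(a)=-1.289e+00  a ← 54.761786 − (+1.362e-01/-1.289e+00) = 54.867450
iter 3: u=1.187106  f(a)=+4.286e-04  f'(a)=-1.281e+00  a ← 54.867450 − (+4.286e-04/-1.281e+00) = 54.867784
iter 4: u=1.187099  f(a)=+4.277e-09  f'(a)=-1.281e+00  a ← 54.867784 − (+4.277e-09/-1.281e+00) = 54.867784
iter 5: u=1.187099  f(a)=-5.684e-14  f'(a)=-1.281e+00  a ← 54.867784 − (-5.684e-14/-1.281e+00) = 54.867784
converged: |Δa| < 1e-12 after 5 iterations
sag = a·(cosh(S/(2a)) − 1) = 54.867784·(cosh(1.187099) − 1) = 43.418654
T_max/T_min = cosh(S/(2a)) = 1.791332

a=54.868 sag=43.419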